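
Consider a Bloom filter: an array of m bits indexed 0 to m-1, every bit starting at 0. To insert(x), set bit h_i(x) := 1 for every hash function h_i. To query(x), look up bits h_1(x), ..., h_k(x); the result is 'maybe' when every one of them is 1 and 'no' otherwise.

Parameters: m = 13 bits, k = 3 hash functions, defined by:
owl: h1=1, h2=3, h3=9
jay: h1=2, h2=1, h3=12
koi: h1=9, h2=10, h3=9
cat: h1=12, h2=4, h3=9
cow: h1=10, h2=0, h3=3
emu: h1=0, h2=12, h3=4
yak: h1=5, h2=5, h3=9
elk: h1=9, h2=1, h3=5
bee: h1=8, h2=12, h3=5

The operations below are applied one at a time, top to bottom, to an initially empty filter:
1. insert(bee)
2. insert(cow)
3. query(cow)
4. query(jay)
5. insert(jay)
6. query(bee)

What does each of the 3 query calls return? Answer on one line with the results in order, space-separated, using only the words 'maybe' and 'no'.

Answer: maybe no maybe

Derivation:
Start: bits=0000000000000
Op 1: insert bee -> sets bits 5 8 12 -> bits=0000010010001
Op 2: insert cow -> sets bits 0 3 10 -> bits=1001010010101
Op 3: query cow -> checks bit0=1, bit3=1, bit10=1 (all 1) -> maybe
Op 4: query jay -> checks bit1=0, bit2=0, bit12=1 (has a 0) -> no
Op 5: insert jay -> sets bits 1 2 12 -> bits=1111010010101
Op 6: query bee -> checks bit5=1, bit8=1, bit12=1 (all 1) -> maybe
Query results in order: maybe no maybe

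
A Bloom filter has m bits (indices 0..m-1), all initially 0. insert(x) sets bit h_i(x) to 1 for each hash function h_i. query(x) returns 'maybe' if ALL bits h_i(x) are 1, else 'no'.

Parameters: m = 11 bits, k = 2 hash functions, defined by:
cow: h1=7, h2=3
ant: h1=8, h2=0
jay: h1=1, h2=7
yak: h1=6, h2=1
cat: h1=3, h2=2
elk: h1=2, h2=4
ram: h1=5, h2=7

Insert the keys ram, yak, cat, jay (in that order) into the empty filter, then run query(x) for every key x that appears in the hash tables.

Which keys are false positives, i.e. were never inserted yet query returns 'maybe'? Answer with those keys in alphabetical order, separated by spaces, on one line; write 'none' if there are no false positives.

Start: bits=00000000000
After insert 'ram': sets bits 5 7 -> bits=00000101000
After insert 'yak': sets bits 1 6 -> bits=01000111000
After insert 'cat': sets bits 2 3 -> bits=01110111000
After insert 'jay': sets bits 1 7 -> bits=01110111000
Not inserted: ant cow elk — query each against bits=01110111000:
query ant: checks bit0=0, bit8=0 (has a 0) -> no => not a false positive
query cow: checks bit3=1, bit7=1 (all 1) -> maybe => FALSE POSITIVE
query elk: checks bit2=1, bit4=0 (has a 0) -> no => not a false positive
False positives (alphabetical): cow

Answer: cow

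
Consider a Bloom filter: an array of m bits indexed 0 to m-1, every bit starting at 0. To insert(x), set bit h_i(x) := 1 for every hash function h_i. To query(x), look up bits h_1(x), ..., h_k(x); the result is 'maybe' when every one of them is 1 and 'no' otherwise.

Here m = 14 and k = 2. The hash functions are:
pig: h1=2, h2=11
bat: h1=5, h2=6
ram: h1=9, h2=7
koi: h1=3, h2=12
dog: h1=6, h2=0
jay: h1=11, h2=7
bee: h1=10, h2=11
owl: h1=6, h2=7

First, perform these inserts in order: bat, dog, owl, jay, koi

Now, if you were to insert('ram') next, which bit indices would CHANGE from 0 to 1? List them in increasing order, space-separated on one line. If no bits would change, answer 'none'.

Start: bits=00000000000000
After insert 'bat': sets bits 5 6 -> bits=00000110000000
After insert 'dog': sets bits 0 6 -> bits=10000110000000
After insert 'owl': sets bits 6 7 -> bits=10000111000000
After insert 'jay': sets bits 7 11 -> bits=10000111000100
After insert 'koi': sets bits 3 12 -> bits=10010111000110
insert 'ram' would touch bits 7 9; currently bit7=1, bit9=0
Bits that are 0 among those (would change 0->1): 9

Answer: 9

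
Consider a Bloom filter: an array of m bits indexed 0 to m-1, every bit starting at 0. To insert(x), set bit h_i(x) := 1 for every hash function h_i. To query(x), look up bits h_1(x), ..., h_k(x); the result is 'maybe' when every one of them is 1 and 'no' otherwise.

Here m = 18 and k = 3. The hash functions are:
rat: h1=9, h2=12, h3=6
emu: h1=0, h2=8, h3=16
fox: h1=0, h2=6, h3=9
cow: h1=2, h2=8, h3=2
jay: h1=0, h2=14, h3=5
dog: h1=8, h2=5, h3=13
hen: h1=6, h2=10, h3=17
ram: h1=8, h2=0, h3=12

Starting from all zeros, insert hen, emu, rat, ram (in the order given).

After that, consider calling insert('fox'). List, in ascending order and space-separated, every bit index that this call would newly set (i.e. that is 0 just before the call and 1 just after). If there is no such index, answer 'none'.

Answer: none

Derivation:
Start: bits=000000000000000000
After insert 'hen': sets bits 6 10 17 -> bits=000000100010000001
After insert 'emu': sets bits 0 8 16 -> bits=100000101010000011
After insert 'rat': sets bits 6 9 12 -> bits=100000101110100011
After insert 'ram': sets bits 0 8 12 -> bits=100000101110100011
insert 'fox' would touch bits 0 6 9; currently bit0=1, bit6=1, bit9=1
Bits that are 0 among those (would change 0->1): none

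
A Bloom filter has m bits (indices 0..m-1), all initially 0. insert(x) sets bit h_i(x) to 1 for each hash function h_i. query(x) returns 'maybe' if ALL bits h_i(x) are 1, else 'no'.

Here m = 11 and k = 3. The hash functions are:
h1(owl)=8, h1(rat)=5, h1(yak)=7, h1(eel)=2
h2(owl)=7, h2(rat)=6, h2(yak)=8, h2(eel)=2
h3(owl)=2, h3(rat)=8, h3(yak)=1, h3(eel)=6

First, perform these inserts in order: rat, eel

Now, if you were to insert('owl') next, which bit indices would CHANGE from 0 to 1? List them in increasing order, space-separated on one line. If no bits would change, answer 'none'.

Answer: 7

Derivation:
Start: bits=00000000000
After insert 'rat': sets bits 5 6 8 -> bits=00000110100
After insert 'eel': sets bits 2 6 -> bits=00100110100
insert 'owl' would touch bits 2 7 8; currently bit2=1, bit7=0, bit8=1
Bits that are 0 among those (would change 0->1): 7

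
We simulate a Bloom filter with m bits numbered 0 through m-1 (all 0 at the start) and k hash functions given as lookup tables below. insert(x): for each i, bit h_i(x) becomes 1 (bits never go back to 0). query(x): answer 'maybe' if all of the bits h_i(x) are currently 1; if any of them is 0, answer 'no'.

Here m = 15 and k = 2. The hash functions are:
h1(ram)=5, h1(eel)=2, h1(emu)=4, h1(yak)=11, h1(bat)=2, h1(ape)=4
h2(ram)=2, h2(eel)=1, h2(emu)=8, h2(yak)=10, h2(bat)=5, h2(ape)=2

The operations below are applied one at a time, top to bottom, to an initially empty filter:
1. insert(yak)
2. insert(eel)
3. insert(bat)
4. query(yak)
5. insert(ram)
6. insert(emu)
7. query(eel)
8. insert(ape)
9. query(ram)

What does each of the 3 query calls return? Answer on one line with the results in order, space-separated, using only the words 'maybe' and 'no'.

Start: bits=000000000000000
Op 1: insert yak -> sets bits 10 11 -> bits=000000000011000
Op 2: insert eel -> sets bits 1 2 -> bits=011000000011000
Op 3: insert bat -> sets bits 2 5 -> bits=011001000011000
Op 4: query yak -> checks bit10=1, bit11=1 (all 1) -> maybe
Op 5: insert ram -> sets bits 2 5 -> bits=011001000011000
Op 6: insert emu -> sets bits 4 8 -> bits=011011001011000
Op 7: query eel -> checks bit1=1, bit2=1 (all 1) -> maybe
Op 8: insert ape -> sets bits 2 4 -> bits=011011001011000
Op 9: query ram -> checks bit2=1, bit5=1 (all 1) -> maybe
Query results in order: maybe maybe maybe

Answer: maybe maybe maybe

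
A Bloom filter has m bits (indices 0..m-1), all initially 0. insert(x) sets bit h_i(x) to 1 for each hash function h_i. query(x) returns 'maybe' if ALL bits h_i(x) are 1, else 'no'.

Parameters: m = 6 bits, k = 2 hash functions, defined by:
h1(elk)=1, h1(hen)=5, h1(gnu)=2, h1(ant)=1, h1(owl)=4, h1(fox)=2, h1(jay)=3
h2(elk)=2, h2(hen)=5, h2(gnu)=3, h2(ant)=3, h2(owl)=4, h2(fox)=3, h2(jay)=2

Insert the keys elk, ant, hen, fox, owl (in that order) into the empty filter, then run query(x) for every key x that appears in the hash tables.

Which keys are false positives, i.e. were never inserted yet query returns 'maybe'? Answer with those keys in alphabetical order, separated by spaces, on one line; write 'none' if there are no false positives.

Start: bits=000000
After insert 'elk': sets bits 1 2 -> bits=011000
After insert 'ant': sets bits 1 3 -> bits=011100
After insert 'hen': sets bits 5 -> bits=011101
After insert 'fox': sets bits 2 3 -> bits=011101
After insert 'owl': sets bits 4 -> bits=011111
Not inserted: gnu jay — query each against bits=011111:
query gnu: checks bit2=1, bit3=1 (all 1) -> maybe => FALSE POSITIVE
query jay: checks bit2=1, bit3=1 (all 1) -> maybe => FALSE POSITIVE
False positives (alphabetical): gnu jay

Answer: gnu jay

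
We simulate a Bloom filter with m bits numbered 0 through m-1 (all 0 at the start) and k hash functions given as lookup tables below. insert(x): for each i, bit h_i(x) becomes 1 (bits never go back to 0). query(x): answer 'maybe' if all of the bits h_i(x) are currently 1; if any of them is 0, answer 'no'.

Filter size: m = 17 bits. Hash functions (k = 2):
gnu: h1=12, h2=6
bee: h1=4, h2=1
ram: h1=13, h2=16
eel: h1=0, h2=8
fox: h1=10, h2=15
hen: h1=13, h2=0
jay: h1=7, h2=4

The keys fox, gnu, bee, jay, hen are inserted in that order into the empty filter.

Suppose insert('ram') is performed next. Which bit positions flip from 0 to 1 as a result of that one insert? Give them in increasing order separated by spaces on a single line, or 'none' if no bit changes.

Start: bits=00000000000000000
After insert 'fox': sets bits 10 15 -> bits=00000000001000010
After insert 'gnu': sets bits 6 12 -> bits=00000010001010010
After insert 'bee': sets bits 1 4 -> bits=01001010001010010
After insert 'jay': sets bits 4 7 -> bits=01001011001010010
After insert 'hen': sets bits 0 13 -> bits=11001011001011010
insert 'ram' would touch bits 13 16; currently bit13=1, bit16=0
Bits that are 0 among those (would change 0->1): 16

Answer: 16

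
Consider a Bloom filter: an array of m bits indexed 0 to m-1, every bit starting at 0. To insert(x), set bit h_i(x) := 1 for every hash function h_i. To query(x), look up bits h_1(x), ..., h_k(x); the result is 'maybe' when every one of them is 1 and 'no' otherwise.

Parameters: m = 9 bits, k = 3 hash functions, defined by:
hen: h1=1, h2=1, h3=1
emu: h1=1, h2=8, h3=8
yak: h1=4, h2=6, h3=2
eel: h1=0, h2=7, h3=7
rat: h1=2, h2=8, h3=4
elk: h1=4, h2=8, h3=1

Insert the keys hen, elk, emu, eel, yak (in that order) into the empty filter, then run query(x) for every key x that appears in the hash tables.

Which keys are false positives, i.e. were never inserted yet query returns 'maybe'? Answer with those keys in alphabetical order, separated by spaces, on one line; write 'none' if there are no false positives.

Answer: rat

Derivation:
Start: bits=000000000
After insert 'hen': sets bits 1 -> bits=010000000
After insert 'elk': sets bits 1 4 8 -> bits=010010001
After insert 'emu': sets bits 1 8 -> bits=010010001
After insert 'eel': sets bits 0 7 -> bits=110010011
After insert 'yak': sets bits 2 4 6 -> bits=111010111
Not inserted: rat — query each against bits=111010111:
query rat: checks bit2=1, bit4=1, bit8=1 (all 1) -> maybe => FALSE POSITIVE
False positives (alphabetical): rat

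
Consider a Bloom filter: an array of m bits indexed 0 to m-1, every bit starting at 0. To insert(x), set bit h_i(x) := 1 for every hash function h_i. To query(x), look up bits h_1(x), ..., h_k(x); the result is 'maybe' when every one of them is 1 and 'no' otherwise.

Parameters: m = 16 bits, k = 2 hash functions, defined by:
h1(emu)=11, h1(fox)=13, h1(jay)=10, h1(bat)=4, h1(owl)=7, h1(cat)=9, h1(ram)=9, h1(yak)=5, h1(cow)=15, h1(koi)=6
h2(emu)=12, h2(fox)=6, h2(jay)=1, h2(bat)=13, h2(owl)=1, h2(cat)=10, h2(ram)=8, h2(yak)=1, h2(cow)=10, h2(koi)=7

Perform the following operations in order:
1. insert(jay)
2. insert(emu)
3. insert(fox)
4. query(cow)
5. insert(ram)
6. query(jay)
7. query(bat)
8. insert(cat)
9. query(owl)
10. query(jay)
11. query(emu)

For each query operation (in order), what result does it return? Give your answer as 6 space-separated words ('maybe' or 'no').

Start: bits=0000000000000000
Op 1: insert jay -> sets bits 1 10 -> bits=0100000000100000
Op 2: insert emu -> sets bits 11 12 -> bits=0100000000111000
Op 3: insert fox -> sets bits 6 13 -> bits=0100001000111100
Op 4: query cow -> checks bit10=1, bit15=0 (has a 0) -> no
Op 5: insert ram -> sets bits 8 9 -> bits=0100001011111100
Op 6: query jay -> checks bit1=1, bit10=1 (all 1) -> maybe
Op 7: query bat -> checks bit4=0, bit13=1 (has a 0) -> no
Op 8: insert cat -> sets bits 9 10 -> bits=0100001011111100
Op 9: query owl -> checks bit1=1, bit7=0 (has a 0) -> no
Op 10: query jay -> checks bit1=1, bit10=1 (all 1) -> maybe
Op 11: query emu -> checks bit11=1, bit12=1 (all 1) -> maybe
Query results in order: no maybe no no maybe maybe

Answer: no maybe no no maybe maybe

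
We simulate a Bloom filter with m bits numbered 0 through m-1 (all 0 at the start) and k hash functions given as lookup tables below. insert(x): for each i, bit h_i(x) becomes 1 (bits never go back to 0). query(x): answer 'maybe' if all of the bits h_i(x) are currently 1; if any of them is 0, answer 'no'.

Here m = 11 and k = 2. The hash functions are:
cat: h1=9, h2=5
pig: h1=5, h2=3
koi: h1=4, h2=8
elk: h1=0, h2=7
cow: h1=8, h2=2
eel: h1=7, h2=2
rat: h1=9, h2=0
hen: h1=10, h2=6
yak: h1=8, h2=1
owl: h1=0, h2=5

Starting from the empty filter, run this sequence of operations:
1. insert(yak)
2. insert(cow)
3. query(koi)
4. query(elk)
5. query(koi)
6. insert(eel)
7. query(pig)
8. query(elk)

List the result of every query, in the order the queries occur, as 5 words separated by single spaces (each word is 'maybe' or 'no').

Answer: no no no no no

Derivation:
Start: bits=00000000000
Op 1: insert yak -> sets bits 1 8 -> bits=01000000100
Op 2: insert cow -> sets bits 2 8 -> bits=01100000100
Op 3: query koi -> checks bit4=0, bit8=1 (has a 0) -> no
Op 4: query elk -> checks bit0=0, bit7=0 (has a 0) -> no
Op 5: query koi -> checks bit4=0, bit8=1 (has a 0) -> no
Op 6: insert eel -> sets bits 2 7 -> bits=01100001100
Op 7: query pig -> checks bit3=0, bit5=0 (has a 0) -> no
Op 8: query elk -> checks bit0=0, bit7=1 (has a 0) -> no
Query results in order: no no no no no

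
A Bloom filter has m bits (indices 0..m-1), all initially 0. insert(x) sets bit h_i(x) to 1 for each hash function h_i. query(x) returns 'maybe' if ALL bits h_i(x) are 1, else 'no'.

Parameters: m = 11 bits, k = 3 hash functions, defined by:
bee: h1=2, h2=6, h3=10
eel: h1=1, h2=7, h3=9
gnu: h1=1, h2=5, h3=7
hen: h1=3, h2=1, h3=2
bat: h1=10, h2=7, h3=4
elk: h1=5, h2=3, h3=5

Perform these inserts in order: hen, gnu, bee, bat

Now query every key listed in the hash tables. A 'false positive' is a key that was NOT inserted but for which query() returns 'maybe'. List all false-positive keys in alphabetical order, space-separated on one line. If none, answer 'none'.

Answer: elk

Derivation:
Start: bits=00000000000
After insert 'hen': sets bits 1 2 3 -> bits=01110000000
After insert 'gnu': sets bits 1 5 7 -> bits=01110101000
After insert 'bee': sets bits 2 6 10 -> bits=01110111001
After insert 'bat': sets bits 4 7 10 -> bits=01111111001
Not inserted: eel elk — query each against bits=01111111001:
query eel: checks bit1=1, bit7=1, bit9=0 (has a 0) -> no => not a false positive
query elk: checks bit3=1, bit5=1 (all 1) -> maybe => FALSE POSITIVE
False positives (alphabetical): elk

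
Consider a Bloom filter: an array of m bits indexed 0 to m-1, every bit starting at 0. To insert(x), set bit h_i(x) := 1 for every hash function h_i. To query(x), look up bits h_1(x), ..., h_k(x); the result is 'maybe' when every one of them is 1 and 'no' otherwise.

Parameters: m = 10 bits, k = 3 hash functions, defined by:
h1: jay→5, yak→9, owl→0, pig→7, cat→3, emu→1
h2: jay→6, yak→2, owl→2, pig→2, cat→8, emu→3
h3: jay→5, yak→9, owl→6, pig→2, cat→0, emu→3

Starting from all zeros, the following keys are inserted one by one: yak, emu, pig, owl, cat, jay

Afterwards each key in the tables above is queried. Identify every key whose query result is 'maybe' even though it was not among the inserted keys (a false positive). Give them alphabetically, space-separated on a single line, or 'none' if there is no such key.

Start: bits=0000000000
After insert 'yak': sets bits 2 9 -> bits=0010000001
After insert 'emu': sets bits 1 3 -> bits=0111000001
After insert 'pig': sets bits 2 7 -> bits=0111000101
After insert 'owl': sets bits 0 2 6 -> bits=1111001101
After insert 'cat': sets bits 0 3 8 -> bits=1111001111
After insert 'jay': sets bits 5 6 -> bits=1111011111
Not inserted: (none) — query each against bits=1111011111:
False positives (alphabetical): none

Answer: none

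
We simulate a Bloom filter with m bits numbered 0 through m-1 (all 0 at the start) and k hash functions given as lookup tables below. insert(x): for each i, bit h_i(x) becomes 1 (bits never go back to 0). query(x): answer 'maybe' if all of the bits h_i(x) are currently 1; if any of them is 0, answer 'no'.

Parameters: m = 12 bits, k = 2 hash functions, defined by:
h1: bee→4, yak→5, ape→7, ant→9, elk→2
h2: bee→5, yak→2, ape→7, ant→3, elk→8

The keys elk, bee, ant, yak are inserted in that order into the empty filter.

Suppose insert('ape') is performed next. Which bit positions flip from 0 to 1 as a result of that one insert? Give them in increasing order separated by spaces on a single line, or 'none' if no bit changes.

Answer: 7

Derivation:
Start: bits=000000000000
After insert 'elk': sets bits 2 8 -> bits=001000001000
After insert 'bee': sets bits 4 5 -> bits=001011001000
After insert 'ant': sets bits 3 9 -> bits=001111001100
After insert 'yak': sets bits 2 5 -> bits=001111001100
insert 'ape' would touch bits 7; currently bit7=0
Bits that are 0 among those (would change 0->1): 7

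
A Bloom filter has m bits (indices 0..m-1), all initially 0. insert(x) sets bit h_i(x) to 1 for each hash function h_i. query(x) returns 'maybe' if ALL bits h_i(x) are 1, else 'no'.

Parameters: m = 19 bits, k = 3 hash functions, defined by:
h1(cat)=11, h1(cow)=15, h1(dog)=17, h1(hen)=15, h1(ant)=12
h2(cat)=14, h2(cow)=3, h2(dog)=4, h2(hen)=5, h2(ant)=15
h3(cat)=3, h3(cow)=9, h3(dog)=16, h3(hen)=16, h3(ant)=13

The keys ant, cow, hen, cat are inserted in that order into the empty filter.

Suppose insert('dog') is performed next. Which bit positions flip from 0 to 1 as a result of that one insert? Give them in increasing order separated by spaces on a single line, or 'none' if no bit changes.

Start: bits=0000000000000000000
After insert 'ant': sets bits 12 13 15 -> bits=0000000000001101000
After insert 'cow': sets bits 3 9 15 -> bits=0001000001001101000
After insert 'hen': sets bits 5 15 16 -> bits=0001010001001101100
After insert 'cat': sets bits 3 11 14 -> bits=0001010001011111100
insert 'dog' would touch bits 4 16 17; currently bit4=0, bit16=1, bit17=0
Bits that are 0 among those (would change 0->1): 4 17

Answer: 4 17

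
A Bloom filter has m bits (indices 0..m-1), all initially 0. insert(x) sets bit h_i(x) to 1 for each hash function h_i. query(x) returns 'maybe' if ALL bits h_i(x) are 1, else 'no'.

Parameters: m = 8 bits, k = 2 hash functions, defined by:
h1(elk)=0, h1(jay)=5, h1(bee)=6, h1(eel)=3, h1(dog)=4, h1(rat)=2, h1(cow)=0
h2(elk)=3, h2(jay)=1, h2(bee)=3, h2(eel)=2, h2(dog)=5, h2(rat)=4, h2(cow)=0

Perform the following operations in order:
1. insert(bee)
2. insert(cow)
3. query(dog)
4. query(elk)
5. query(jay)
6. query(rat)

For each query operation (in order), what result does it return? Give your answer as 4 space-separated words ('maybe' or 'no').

Answer: no maybe no no

Derivation:
Start: bits=00000000
Op 1: insert bee -> sets bits 3 6 -> bits=00010010
Op 2: insert cow -> sets bits 0 -> bits=10010010
Op 3: query dog -> checks bit4=0, bit5=0 (has a 0) -> no
Op 4: query elk -> checks bit0=1, bit3=1 (all 1) -> maybe
Op 5: query jay -> checks bit1=0, bit5=0 (has a 0) -> no
Op 6: query rat -> checks bit2=0, bit4=0 (has a 0) -> no
Query results in order: no maybe no no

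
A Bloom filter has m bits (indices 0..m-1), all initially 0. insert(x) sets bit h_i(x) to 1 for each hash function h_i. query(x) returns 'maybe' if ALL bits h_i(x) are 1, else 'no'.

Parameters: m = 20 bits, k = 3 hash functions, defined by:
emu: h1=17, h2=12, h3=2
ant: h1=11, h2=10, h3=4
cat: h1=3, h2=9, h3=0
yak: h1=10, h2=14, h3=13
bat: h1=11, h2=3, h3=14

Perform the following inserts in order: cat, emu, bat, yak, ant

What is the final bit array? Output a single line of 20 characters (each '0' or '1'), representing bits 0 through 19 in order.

Answer: 10111000011111100100

Derivation:
Start: bits=00000000000000000000
After insert 'cat': sets bits 0 3 9 -> bits=10010000010000000000
After insert 'emu': sets bits 2 12 17 -> bits=10110000010010000100
After insert 'bat': sets bits 3 11 14 -> bits=10110000010110100100
After insert 'yak': sets bits 10 13 14 -> bits=10110000011111100100
After insert 'ant': sets bits 4 10 11 -> bits=10111000011111100100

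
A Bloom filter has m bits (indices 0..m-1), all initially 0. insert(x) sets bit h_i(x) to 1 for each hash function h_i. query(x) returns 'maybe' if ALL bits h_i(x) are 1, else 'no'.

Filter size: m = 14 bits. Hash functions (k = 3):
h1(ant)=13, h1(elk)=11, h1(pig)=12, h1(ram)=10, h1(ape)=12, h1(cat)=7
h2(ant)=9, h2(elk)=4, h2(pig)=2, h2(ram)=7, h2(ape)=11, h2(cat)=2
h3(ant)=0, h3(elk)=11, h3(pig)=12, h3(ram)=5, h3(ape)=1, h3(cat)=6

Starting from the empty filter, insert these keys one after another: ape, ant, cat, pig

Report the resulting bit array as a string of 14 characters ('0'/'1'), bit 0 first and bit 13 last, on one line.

Answer: 11100011010111

Derivation:
Start: bits=00000000000000
After insert 'ape': sets bits 1 11 12 -> bits=01000000000110
After insert 'ant': sets bits 0 9 13 -> bits=11000000010111
After insert 'cat': sets bits 2 6 7 -> bits=11100011010111
After insert 'pig': sets bits 2 12 -> bits=11100011010111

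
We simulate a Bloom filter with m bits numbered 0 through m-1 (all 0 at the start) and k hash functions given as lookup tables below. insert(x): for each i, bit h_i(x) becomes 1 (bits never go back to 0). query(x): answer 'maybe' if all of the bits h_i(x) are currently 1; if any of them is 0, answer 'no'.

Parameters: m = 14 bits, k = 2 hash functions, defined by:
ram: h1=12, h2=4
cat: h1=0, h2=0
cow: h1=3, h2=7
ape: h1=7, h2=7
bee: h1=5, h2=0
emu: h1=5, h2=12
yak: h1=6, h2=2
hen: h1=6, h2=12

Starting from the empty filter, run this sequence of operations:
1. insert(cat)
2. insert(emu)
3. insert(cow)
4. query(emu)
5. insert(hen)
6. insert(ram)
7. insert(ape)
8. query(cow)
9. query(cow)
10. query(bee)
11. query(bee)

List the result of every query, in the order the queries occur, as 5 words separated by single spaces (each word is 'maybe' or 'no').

Start: bits=00000000000000
Op 1: insert cat -> sets bits 0 -> bits=10000000000000
Op 2: insert emu -> sets bits 5 12 -> bits=10000100000010
Op 3: insert cow -> sets bits 3 7 -> bits=10010101000010
Op 4: query emu -> checks bit5=1, bit12=1 (all 1) -> maybe
Op 5: insert hen -> sets bits 6 12 -> bits=10010111000010
Op 6: insert ram -> sets bits 4 12 -> bits=10011111000010
Op 7: insert ape -> sets bits 7 -> bits=10011111000010
Op 8: query cow -> checks bit3=1, bit7=1 (all 1) -> maybe
Op 9: query cow -> checks bit3=1, bit7=1 (all 1) -> maybe
Op 10: query bee -> checks bit0=1, bit5=1 (all 1) -> maybe
Op 11: query bee -> checks bit0=1, bit5=1 (all 1) -> maybe
Query results in order: maybe maybe maybe maybe maybe

Answer: maybe maybe maybe maybe maybe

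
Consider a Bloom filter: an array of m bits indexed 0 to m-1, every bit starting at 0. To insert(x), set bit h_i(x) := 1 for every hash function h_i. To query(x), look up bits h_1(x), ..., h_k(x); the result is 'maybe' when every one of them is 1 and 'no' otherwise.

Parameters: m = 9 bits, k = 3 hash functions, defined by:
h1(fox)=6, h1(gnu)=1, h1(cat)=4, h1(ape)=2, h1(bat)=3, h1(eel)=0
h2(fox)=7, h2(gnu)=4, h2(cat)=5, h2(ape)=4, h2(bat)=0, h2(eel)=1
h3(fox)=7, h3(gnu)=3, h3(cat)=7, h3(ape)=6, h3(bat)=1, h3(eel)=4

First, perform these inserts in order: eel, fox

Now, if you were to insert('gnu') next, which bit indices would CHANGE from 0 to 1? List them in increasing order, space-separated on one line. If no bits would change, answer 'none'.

Answer: 3

Derivation:
Start: bits=000000000
After insert 'eel': sets bits 0 1 4 -> bits=110010000
After insert 'fox': sets bits 6 7 -> bits=110010110
insert 'gnu' would touch bits 1 3 4; currently bit1=1, bit3=0, bit4=1
Bits that are 0 among those (would change 0->1): 3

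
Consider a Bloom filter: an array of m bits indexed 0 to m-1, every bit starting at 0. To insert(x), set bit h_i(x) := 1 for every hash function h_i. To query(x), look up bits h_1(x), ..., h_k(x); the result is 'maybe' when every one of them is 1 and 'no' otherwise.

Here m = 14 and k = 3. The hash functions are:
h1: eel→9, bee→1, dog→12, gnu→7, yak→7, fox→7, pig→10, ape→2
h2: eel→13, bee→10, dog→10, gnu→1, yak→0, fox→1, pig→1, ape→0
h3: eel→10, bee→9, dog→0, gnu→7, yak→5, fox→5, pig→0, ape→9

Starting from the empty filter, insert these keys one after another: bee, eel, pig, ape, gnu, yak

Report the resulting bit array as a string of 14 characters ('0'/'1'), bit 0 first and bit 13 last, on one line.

Start: bits=00000000000000
After insert 'bee': sets bits 1 9 10 -> bits=01000000011000
After insert 'eel': sets bits 9 10 13 -> bits=01000000011001
After insert 'pig': sets bits 0 1 10 -> bits=11000000011001
After insert 'ape': sets bits 0 2 9 -> bits=11100000011001
After insert 'gnu': sets bits 1 7 -> bits=11100001011001
After insert 'yak': sets bits 0 5 7 -> bits=11100101011001

Answer: 11100101011001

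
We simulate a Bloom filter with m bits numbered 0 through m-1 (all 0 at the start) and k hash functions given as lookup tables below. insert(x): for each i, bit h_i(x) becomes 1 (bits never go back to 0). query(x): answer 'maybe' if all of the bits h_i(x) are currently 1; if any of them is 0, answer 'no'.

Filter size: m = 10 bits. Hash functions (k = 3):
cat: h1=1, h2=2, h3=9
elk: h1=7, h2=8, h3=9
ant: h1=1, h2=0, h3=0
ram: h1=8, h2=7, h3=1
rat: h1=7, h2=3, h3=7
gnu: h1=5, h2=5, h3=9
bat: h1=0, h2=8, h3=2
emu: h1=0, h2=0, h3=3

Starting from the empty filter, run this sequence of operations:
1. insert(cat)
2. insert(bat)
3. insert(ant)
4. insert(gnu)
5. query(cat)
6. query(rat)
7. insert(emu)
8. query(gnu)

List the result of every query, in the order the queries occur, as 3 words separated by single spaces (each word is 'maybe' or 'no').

Start: bits=0000000000
Op 1: insert cat -> sets bits 1 2 9 -> bits=0110000001
Op 2: insert bat -> sets bits 0 2 8 -> bits=1110000011
Op 3: insert ant -> sets bits 0 1 -> bits=1110000011
Op 4: insert gnu -> sets bits 5 9 -> bits=1110010011
Op 5: query cat -> checks bit1=1, bit2=1, bit9=1 (all 1) -> maybe
Op 6: query rat -> checks bit3=0, bit7=0 (has a 0) -> no
Op 7: insert emu -> sets bits 0 3 -> bits=1111010011
Op 8: query gnu -> checks bit5=1, bit9=1 (all 1) -> maybe
Query results in order: maybe no maybe

Answer: maybe no maybe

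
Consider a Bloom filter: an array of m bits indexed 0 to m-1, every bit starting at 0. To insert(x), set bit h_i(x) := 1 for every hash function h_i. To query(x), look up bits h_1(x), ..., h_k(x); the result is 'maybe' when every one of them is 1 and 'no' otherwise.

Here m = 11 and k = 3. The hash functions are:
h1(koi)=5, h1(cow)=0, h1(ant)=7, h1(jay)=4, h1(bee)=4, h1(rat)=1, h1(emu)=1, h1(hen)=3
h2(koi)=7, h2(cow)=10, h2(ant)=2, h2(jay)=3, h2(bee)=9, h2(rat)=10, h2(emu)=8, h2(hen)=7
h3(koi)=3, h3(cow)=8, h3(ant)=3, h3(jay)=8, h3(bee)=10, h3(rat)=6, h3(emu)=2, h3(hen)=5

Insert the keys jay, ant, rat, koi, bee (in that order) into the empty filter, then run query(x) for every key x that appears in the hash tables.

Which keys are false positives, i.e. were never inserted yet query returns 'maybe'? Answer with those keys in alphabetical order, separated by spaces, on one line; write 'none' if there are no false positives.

Start: bits=00000000000
After insert 'jay': sets bits 3 4 8 -> bits=00011000100
After insert 'ant': sets bits 2 3 7 -> bits=00111001100
After insert 'rat': sets bits 1 6 10 -> bits=01111011101
After insert 'koi': sets bits 3 5 7 -> bits=01111111101
After insert 'bee': sets bits 4 9 10 -> bits=01111111111
Not inserted: cow emu hen — query each against bits=01111111111:
query cow: checks bit0=0, bit8=1, bit10=1 (has a 0) -> no => not a false positive
query emu: checks bit1=1, bit2=1, bit8=1 (all 1) -> maybe => FALSE POSITIVE
query hen: checks bit3=1, bit5=1, bit7=1 (all 1) -> maybe => FALSE POSITIVE
False positives (alphabetical): emu hen

Answer: emu hen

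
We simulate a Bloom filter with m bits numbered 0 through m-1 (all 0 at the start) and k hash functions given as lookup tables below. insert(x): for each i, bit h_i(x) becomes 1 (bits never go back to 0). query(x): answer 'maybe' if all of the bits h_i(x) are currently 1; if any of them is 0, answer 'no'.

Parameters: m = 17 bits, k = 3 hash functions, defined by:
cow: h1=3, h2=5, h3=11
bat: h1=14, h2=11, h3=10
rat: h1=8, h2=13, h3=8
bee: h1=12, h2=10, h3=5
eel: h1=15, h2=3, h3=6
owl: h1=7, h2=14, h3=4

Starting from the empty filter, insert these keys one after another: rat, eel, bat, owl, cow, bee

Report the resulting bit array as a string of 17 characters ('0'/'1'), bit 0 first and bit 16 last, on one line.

Answer: 00011111101111110

Derivation:
Start: bits=00000000000000000
After insert 'rat': sets bits 8 13 -> bits=00000000100001000
After insert 'eel': sets bits 3 6 15 -> bits=00010010100001010
After insert 'bat': sets bits 10 11 14 -> bits=00010010101101110
After insert 'owl': sets bits 4 7 14 -> bits=00011011101101110
After insert 'cow': sets bits 3 5 11 -> bits=00011111101101110
After insert 'bee': sets bits 5 10 12 -> bits=00011111101111110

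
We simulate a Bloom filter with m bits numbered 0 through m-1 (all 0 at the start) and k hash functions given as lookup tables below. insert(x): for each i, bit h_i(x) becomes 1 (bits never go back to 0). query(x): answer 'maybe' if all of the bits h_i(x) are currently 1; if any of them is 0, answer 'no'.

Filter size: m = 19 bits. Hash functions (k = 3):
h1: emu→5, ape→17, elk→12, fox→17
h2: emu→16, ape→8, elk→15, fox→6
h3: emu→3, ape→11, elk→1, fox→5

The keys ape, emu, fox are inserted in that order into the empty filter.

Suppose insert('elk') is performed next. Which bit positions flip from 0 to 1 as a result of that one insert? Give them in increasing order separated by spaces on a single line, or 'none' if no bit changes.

Start: bits=0000000000000000000
After insert 'ape': sets bits 8 11 17 -> bits=0000000010010000010
After insert 'emu': sets bits 3 5 16 -> bits=0001010010010000110
After insert 'fox': sets bits 5 6 17 -> bits=0001011010010000110
insert 'elk' would touch bits 1 12 15; currently bit1=0, bit12=0, bit15=0
Bits that are 0 among those (would change 0->1): 1 12 15

Answer: 1 12 15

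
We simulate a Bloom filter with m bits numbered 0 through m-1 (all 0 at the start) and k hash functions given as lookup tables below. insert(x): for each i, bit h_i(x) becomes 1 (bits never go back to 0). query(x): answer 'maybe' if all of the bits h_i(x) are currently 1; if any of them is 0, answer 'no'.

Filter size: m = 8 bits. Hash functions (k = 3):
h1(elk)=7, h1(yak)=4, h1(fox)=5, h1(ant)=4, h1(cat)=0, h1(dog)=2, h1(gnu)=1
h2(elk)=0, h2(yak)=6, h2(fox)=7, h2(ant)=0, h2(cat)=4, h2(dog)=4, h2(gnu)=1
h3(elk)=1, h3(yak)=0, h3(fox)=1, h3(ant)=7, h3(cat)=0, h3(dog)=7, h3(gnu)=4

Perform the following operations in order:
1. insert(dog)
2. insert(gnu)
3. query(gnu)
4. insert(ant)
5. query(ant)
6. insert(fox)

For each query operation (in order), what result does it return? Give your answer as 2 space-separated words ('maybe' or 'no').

Answer: maybe maybe

Derivation:
Start: bits=00000000
Op 1: insert dog -> sets bits 2 4 7 -> bits=00101001
Op 2: insert gnu -> sets bits 1 4 -> bits=01101001
Op 3: query gnu -> checks bit1=1, bit4=1 (all 1) -> maybe
Op 4: insert ant -> sets bits 0 4 7 -> bits=11101001
Op 5: query ant -> checks bit0=1, bit4=1, bit7=1 (all 1) -> maybe
Op 6: insert fox -> sets bits 1 5 7 -> bits=11101101
Query results in order: maybe maybe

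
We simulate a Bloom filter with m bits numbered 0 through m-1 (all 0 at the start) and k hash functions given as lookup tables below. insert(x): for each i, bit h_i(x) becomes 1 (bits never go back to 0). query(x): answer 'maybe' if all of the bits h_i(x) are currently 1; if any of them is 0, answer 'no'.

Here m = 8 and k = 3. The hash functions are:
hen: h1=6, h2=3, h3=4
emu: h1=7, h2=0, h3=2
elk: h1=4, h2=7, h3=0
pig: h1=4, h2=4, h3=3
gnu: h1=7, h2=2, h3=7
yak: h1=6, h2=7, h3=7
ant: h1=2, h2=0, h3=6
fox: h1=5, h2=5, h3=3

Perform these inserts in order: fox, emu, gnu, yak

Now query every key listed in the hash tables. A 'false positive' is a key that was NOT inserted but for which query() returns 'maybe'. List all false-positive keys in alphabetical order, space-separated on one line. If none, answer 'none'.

Start: bits=00000000
After insert 'fox': sets bits 3 5 -> bits=00010100
After insert 'emu': sets bits 0 2 7 -> bits=10110101
After insert 'gnu': sets bits 2 7 -> bits=10110101
After insert 'yak': sets bits 6 7 -> bits=10110111
Not inserted: ant elk hen pig — query each against bits=10110111:
query ant: checks bit0=1, bit2=1, bit6=1 (all 1) -> maybe => FALSE POSITIVE
query elk: checks bit0=1, bit4=0, bit7=1 (has a 0) -> no => not a false positive
query hen: checks bit3=1, bit4=0, bit6=1 (has a 0) -> no => not a false positive
query pig: checks bit3=1, bit4=0 (has a 0) -> no => not a false positive
False positives (alphabetical): ant

Answer: ant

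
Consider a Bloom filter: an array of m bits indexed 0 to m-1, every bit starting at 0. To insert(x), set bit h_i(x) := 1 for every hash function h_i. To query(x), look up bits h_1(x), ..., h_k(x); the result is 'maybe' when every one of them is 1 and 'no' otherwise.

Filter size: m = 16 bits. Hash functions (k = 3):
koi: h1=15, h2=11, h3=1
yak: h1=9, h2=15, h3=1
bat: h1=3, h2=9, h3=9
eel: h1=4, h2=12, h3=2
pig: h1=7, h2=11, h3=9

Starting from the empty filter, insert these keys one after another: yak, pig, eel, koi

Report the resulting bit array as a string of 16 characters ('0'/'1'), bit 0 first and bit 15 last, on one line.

Start: bits=0000000000000000
After insert 'yak': sets bits 1 9 15 -> bits=0100000001000001
After insert 'pig': sets bits 7 9 11 -> bits=0100000101010001
After insert 'eel': sets bits 2 4 12 -> bits=0110100101011001
After insert 'koi': sets bits 1 11 15 -> bits=0110100101011001

Answer: 0110100101011001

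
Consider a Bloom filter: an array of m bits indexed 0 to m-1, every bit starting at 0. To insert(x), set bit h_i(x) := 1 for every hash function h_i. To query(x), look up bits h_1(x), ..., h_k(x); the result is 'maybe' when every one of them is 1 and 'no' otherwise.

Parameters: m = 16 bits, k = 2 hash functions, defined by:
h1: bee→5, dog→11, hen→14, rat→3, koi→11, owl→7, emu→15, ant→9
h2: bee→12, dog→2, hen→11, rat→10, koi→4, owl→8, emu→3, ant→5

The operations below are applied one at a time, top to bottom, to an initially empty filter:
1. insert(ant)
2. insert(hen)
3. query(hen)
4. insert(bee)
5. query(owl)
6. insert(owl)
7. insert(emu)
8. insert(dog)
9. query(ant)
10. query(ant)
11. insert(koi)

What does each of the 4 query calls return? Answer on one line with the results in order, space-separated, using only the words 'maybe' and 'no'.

Answer: maybe no maybe maybe

Derivation:
Start: bits=0000000000000000
Op 1: insert ant -> sets bits 5 9 -> bits=0000010001000000
Op 2: insert hen -> sets bits 11 14 -> bits=0000010001010010
Op 3: query hen -> checks bit11=1, bit14=1 (all 1) -> maybe
Op 4: insert bee -> sets bits 5 12 -> bits=0000010001011010
Op 5: query owl -> checks bit7=0, bit8=0 (has a 0) -> no
Op 6: insert owl -> sets bits 7 8 -> bits=0000010111011010
Op 7: insert emu -> sets bits 3 15 -> bits=0001010111011011
Op 8: insert dog -> sets bits 2 11 -> bits=0011010111011011
Op 9: query ant -> checks bit5=1, bit9=1 (all 1) -> maybe
Op 10: query ant -> checks bit5=1, bit9=1 (all 1) -> maybe
Op 11: insert koi -> sets bits 4 11 -> bits=0011110111011011
Query results in order: maybe no maybe maybe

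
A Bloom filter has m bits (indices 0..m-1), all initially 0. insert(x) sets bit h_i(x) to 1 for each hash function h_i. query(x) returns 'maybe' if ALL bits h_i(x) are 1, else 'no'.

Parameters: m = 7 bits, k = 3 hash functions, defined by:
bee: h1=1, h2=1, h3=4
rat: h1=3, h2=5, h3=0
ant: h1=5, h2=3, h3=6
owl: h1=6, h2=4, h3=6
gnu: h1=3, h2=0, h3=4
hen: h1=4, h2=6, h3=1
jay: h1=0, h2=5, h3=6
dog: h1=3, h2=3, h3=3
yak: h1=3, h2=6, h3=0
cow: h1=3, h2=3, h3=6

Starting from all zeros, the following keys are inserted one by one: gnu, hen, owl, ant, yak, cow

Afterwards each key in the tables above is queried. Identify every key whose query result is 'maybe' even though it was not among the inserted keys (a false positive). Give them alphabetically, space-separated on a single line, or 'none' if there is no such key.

Start: bits=0000000
After insert 'gnu': sets bits 0 3 4 -> bits=1001100
After insert 'hen': sets bits 1 4 6 -> bits=1101101
After insert 'owl': sets bits 4 6 -> bits=1101101
After insert 'ant': sets bits 3 5 6 -> bits=1101111
After insert 'yak': sets bits 0 3 6 -> bits=1101111
After insert 'cow': sets bits 3 6 -> bits=1101111
Not inserted: bee dog jay rat — query each against bits=1101111:
query bee: checks bit1=1, bit4=1 (all 1) -> maybe => FALSE POSITIVE
query dog: checks bit3=1 (all 1) -> maybe => FALSE POSITIVE
query jay: checks bit0=1, bit5=1, bit6=1 (all 1) -> maybe => FALSE POSITIVE
query rat: checks bit0=1, bit3=1, bit5=1 (all 1) -> maybe => FALSE POSITIVE
False positives (alphabetical): bee dog jay rat

Answer: bee dog jay rat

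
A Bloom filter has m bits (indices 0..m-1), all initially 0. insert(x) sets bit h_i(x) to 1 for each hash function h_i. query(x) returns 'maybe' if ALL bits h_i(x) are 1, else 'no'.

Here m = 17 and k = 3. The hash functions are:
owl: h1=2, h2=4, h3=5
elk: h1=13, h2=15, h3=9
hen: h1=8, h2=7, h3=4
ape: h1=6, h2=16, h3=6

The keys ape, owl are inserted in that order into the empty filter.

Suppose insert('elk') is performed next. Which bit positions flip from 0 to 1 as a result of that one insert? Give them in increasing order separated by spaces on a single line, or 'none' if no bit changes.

Start: bits=00000000000000000
After insert 'ape': sets bits 6 16 -> bits=00000010000000001
After insert 'owl': sets bits 2 4 5 -> bits=00101110000000001
insert 'elk' would touch bits 9 13 15; currently bit9=0, bit13=0, bit15=0
Bits that are 0 among those (would change 0->1): 9 13 15

Answer: 9 13 15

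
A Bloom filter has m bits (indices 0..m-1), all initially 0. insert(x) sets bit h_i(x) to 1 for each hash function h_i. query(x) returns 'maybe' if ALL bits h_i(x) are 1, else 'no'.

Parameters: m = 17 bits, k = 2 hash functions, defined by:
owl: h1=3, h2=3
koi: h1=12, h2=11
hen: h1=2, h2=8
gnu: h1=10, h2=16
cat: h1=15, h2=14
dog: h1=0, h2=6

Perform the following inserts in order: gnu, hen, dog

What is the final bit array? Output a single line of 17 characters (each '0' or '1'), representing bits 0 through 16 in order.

Answer: 10100010101000001

Derivation:
Start: bits=00000000000000000
After insert 'gnu': sets bits 10 16 -> bits=00000000001000001
After insert 'hen': sets bits 2 8 -> bits=00100000101000001
After insert 'dog': sets bits 0 6 -> bits=10100010101000001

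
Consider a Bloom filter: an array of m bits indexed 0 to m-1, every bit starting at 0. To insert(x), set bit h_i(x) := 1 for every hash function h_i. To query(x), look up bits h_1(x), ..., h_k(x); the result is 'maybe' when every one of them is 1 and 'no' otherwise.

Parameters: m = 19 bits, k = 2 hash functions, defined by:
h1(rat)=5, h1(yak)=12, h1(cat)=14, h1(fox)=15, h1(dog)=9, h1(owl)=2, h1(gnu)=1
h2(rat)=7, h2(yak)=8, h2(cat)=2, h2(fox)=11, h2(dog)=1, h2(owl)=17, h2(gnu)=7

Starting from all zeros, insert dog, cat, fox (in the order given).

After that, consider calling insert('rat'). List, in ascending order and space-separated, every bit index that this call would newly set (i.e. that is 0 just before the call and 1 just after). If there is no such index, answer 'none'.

Answer: 5 7

Derivation:
Start: bits=0000000000000000000
After insert 'dog': sets bits 1 9 -> bits=0100000001000000000
After insert 'cat': sets bits 2 14 -> bits=0110000001000010000
After insert 'fox': sets bits 11 15 -> bits=0110000001010011000
insert 'rat' would touch bits 5 7; currently bit5=0, bit7=0
Bits that are 0 among those (would change 0->1): 5 7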